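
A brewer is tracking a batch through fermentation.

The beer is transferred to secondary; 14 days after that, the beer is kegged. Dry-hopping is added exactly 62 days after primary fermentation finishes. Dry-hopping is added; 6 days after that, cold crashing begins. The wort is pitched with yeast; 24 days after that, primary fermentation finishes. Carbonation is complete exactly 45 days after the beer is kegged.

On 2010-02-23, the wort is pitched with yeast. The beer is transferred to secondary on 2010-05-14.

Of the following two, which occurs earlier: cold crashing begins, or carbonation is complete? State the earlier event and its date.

Cold crashing begins — 2010-05-26

The wort is pitched with yeast: Feb 23, 2010.
Primary fermentation finishes: Feb 23, 2010 + 24 days = Mar 19, 2010.
Dry-hopping is added: Mar 19, 2010 + 62 days = May 20, 2010.
Cold crashing begins: May 20, 2010 + 6 days = May 26, 2010.
The beer is transferred to secondary: May 14, 2010.
The beer is kegged: May 14, 2010 + 14 days = May 28, 2010.
Carbonation is complete: May 28, 2010 + 45 days = Jul 12, 2010.
Comparing: cold crashing begins on May 26, 2010 vs carbonation is complete on Jul 12, 2010. Earlier: cold crashing begins.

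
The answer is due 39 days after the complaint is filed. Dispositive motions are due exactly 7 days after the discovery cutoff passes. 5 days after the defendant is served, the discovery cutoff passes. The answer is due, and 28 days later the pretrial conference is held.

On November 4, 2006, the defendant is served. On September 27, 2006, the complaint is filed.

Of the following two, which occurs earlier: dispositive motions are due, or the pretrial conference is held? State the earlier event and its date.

Dispositive motions are due — November 16, 2006

The defendant is served: Nov 4, 2006.
The discovery cutoff passes: Nov 4, 2006 + 5 days = Nov 9, 2006.
Dispositive motions are due: Nov 9, 2006 + 7 days = Nov 16, 2006.
The complaint is filed: Sep 27, 2006.
The answer is due: Sep 27, 2006 + 39 days = Nov 5, 2006.
The pretrial conference is held: Nov 5, 2006 + 28 days = Dec 3, 2006.
Comparing: dispositive motions are due on Nov 16, 2006 vs the pretrial conference is held on Dec 3, 2006. Earlier: dispositive motions are due.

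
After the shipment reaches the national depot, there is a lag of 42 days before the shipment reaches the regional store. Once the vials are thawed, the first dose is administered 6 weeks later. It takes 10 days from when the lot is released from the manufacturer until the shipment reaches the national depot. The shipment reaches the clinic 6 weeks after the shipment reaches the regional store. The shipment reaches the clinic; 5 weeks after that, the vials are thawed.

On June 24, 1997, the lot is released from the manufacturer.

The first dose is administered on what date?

The lot is released from the manufacturer: Jun 24, 1997.
The shipment reaches the national depot: Jun 24, 1997 + 10 days = Jul 4, 1997.
The shipment reaches the regional store: Jul 4, 1997 + 42 days = Aug 15, 1997.
The shipment reaches the clinic: Aug 15, 1997 + 6 weeks = Sep 26, 1997.
The vials are thawed: Sep 26, 1997 + 5 weeks = Oct 31, 1997.
The first dose is administered: Oct 31, 1997 + 6 weeks = Dec 12, 1997.

December 12, 1997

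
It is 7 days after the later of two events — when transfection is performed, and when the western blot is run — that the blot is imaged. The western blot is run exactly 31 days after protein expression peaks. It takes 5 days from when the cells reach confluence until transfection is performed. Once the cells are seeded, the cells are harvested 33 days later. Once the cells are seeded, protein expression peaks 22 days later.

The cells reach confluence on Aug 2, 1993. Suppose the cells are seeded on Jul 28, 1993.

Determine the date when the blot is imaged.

The cells reach confluence: Aug 2, 1993.
Transfection is performed: Aug 2, 1993 + 5 days = Aug 7, 1993.
The cells are seeded: Jul 28, 1993.
Protein expression peaks: Jul 28, 1993 + 22 days = Aug 19, 1993.
The western blot is run: Aug 19, 1993 + 31 days = Sep 19, 1993.
Both prerequisites met — transfection is performed (Aug 7, 1993), the western blot is run (Sep 19, 1993); the later is Sep 19, 1993.
The blot is imaged: Sep 19, 1993 + 7 days = Sep 26, 1993.

Sep 26, 1993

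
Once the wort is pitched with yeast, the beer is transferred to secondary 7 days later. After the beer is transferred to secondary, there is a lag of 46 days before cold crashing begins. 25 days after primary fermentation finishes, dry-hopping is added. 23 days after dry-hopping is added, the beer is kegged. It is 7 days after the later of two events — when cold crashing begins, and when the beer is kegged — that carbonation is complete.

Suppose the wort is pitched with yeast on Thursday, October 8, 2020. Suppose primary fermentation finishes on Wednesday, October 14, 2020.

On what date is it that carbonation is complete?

The wort is pitched with yeast: Oct 8, 2020.
The beer is transferred to secondary: Oct 8, 2020 + 7 days = Oct 15, 2020.
Cold crashing begins: Oct 15, 2020 + 46 days = Nov 30, 2020.
Primary fermentation finishes: Oct 14, 2020.
Dry-hopping is added: Oct 14, 2020 + 25 days = Nov 8, 2020.
The beer is kegged: Nov 8, 2020 + 23 days = Dec 1, 2020.
Both prerequisites met — cold crashing begins (Nov 30, 2020), the beer is kegged (Dec 1, 2020); the later is Dec 1, 2020.
Carbonation is complete: Dec 1, 2020 + 7 days = Dec 8, 2020.

Tuesday, December 8, 2020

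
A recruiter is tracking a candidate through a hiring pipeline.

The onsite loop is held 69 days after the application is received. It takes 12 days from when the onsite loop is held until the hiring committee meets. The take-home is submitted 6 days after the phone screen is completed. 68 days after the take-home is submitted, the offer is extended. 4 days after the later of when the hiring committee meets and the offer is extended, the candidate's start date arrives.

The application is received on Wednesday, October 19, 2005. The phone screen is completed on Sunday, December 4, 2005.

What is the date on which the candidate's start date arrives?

Monday, February 20, 2006

The application is received: Oct 19, 2005.
The onsite loop is held: Oct 19, 2005 + 69 days = Dec 27, 2005.
The hiring committee meets: Dec 27, 2005 + 12 days = Jan 8, 2006.
The phone screen is completed: Dec 4, 2005.
The take-home is submitted: Dec 4, 2005 + 6 days = Dec 10, 2005.
The offer is extended: Dec 10, 2005 + 68 days = Feb 16, 2006.
Both prerequisites met — the hiring committee meets (Jan 8, 2006), the offer is extended (Feb 16, 2006); the later is Feb 16, 2006.
The candidate's start date arrives: Feb 16, 2006 + 4 days = Feb 20, 2006.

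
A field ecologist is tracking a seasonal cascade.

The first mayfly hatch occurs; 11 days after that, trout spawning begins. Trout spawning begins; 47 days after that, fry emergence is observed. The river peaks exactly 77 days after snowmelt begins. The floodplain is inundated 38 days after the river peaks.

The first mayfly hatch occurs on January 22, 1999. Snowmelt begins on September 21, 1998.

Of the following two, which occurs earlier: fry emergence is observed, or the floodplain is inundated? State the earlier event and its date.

The first mayfly hatch occurs: Jan 22, 1999.
Trout spawning begins: Jan 22, 1999 + 11 days = Feb 2, 1999.
Fry emergence is observed: Feb 2, 1999 + 47 days = Mar 21, 1999.
Snowmelt begins: Sep 21, 1998.
The river peaks: Sep 21, 1998 + 77 days = Dec 7, 1998.
The floodplain is inundated: Dec 7, 1998 + 38 days = Jan 14, 1999.
Comparing: fry emergence is observed on Mar 21, 1999 vs the floodplain is inundated on Jan 14, 1999. Earlier: the floodplain is inundated.

The floodplain is inundated — January 14, 1999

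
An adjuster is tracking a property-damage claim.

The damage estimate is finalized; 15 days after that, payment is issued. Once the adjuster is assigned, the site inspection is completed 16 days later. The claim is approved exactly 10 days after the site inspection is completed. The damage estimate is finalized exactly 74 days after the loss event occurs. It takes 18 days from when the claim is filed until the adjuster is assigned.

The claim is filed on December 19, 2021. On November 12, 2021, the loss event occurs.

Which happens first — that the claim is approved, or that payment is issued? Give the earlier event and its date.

The claim is approved — February 1, 2022

The claim is filed: Dec 19, 2021.
The adjuster is assigned: Dec 19, 2021 + 18 days = Jan 6, 2022.
The site inspection is completed: Jan 6, 2022 + 16 days = Jan 22, 2022.
The claim is approved: Jan 22, 2022 + 10 days = Feb 1, 2022.
The loss event occurs: Nov 12, 2021.
The damage estimate is finalized: Nov 12, 2021 + 74 days = Jan 25, 2022.
Payment is issued: Jan 25, 2022 + 15 days = Feb 9, 2022.
Comparing: the claim is approved on Feb 1, 2022 vs payment is issued on Feb 9, 2022. Earlier: the claim is approved.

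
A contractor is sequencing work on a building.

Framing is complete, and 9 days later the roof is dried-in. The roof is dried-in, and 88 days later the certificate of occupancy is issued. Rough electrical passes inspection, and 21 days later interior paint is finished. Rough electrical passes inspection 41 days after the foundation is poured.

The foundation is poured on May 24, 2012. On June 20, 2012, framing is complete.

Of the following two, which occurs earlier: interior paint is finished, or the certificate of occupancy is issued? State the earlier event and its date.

Interior paint is finished — July 25, 2012

The foundation is poured: May 24, 2012.
Rough electrical passes inspection: May 24, 2012 + 41 days = Jul 4, 2012.
Interior paint is finished: Jul 4, 2012 + 21 days = Jul 25, 2012.
Framing is complete: Jun 20, 2012.
The roof is dried-in: Jun 20, 2012 + 9 days = Jun 29, 2012.
The certificate of occupancy is issued: Jun 29, 2012 + 88 days = Sep 25, 2012.
Comparing: interior paint is finished on Jul 25, 2012 vs the certificate of occupancy is issued on Sep 25, 2012. Earlier: interior paint is finished.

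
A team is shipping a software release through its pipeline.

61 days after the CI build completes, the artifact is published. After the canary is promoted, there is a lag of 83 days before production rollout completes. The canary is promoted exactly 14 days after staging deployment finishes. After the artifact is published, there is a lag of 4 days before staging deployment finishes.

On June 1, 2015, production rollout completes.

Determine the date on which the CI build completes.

Production rollout completes: Jun 1, 2015.
The canary is promoted: Jun 1, 2015 − 83 days = Mar 10, 2015.
Staging deployment finishes: Mar 10, 2015 − 14 days = Feb 24, 2015.
The artifact is published: Feb 24, 2015 − 4 days = Feb 20, 2015.
The CI build completes: Feb 20, 2015 − 61 days = Dec 21, 2014.

December 21, 2014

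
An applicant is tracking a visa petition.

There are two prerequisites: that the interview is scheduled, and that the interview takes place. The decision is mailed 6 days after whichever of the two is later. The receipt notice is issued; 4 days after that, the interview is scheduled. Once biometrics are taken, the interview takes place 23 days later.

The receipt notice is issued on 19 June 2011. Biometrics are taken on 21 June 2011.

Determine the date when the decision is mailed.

The receipt notice is issued: Jun 19, 2011.
The interview is scheduled: Jun 19, 2011 + 4 days = Jun 23, 2011.
Biometrics are taken: Jun 21, 2011.
The interview takes place: Jun 21, 2011 + 23 days = Jul 14, 2011.
Both prerequisites met — the interview is scheduled (Jun 23, 2011), the interview takes place (Jul 14, 2011); the later is Jul 14, 2011.
The decision is mailed: Jul 14, 2011 + 6 days = Jul 20, 2011.

20 July 2011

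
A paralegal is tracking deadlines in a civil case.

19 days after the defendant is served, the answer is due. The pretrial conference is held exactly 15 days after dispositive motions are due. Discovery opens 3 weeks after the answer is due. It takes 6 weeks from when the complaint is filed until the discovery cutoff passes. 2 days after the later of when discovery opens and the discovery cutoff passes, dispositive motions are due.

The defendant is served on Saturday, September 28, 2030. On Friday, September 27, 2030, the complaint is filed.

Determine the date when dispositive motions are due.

The defendant is served: Sep 28, 2030.
The answer is due: Sep 28, 2030 + 19 days = Oct 17, 2030.
Discovery opens: Oct 17, 2030 + 3 weeks = Nov 7, 2030.
The complaint is filed: Sep 27, 2030.
The discovery cutoff passes: Sep 27, 2030 + 6 weeks = Nov 8, 2030.
Both prerequisites met — discovery opens (Nov 7, 2030), the discovery cutoff passes (Nov 8, 2030); the later is Nov 8, 2030.
Dispositive motions are due: Nov 8, 2030 + 2 days = Nov 10, 2030.

Sunday, November 10, 2030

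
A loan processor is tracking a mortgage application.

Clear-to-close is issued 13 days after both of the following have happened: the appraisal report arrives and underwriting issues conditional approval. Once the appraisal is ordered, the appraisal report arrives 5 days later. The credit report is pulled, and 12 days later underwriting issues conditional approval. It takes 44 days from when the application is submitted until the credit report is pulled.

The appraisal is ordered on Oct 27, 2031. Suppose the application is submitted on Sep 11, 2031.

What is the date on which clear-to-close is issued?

Nov 19, 2031

The appraisal is ordered: Oct 27, 2031.
The appraisal report arrives: Oct 27, 2031 + 5 days = Nov 1, 2031.
The application is submitted: Sep 11, 2031.
The credit report is pulled: Sep 11, 2031 + 44 days = Oct 25, 2031.
Underwriting issues conditional approval: Oct 25, 2031 + 12 days = Nov 6, 2031.
Both prerequisites met — the appraisal report arrives (Nov 1, 2031), underwriting issues conditional approval (Nov 6, 2031); the later is Nov 6, 2031.
Clear-to-close is issued: Nov 6, 2031 + 13 days = Nov 19, 2031.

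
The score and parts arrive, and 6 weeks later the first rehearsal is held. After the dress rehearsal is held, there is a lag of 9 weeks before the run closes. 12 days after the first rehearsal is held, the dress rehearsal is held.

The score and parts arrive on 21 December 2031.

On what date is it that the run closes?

The score and parts arrive: Dec 21, 2031.
The first rehearsal is held: Dec 21, 2031 + 6 weeks = Feb 1, 2032.
The dress rehearsal is held: Feb 1, 2032 + 12 days = Feb 13, 2032.
The run closes: Feb 13, 2032 + 9 weeks = Apr 16, 2032.

16 April 2032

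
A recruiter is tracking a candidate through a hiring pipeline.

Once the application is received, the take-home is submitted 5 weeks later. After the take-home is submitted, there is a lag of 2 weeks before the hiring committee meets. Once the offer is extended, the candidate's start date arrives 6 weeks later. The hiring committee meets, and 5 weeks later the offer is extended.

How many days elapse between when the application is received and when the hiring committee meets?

Causal path: the application is received → the take-home is submitted → the hiring committee meets.
Total delay along the path: 5 + 2 weeks = 7 weeks = 49 days.

49 days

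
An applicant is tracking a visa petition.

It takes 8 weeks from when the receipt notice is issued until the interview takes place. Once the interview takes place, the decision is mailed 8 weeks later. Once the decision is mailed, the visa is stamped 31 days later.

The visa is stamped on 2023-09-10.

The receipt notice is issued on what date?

The visa is stamped: Sep 10, 2023.
The decision is mailed: Sep 10, 2023 − 31 days = Aug 10, 2023.
The interview takes place: Aug 10, 2023 − 8 weeks = Jun 15, 2023.
The receipt notice is issued: Jun 15, 2023 − 8 weeks = Apr 20, 2023.

2023-04-20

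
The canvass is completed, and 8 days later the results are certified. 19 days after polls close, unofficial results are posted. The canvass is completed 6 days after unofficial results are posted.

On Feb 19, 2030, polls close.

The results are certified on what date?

Mar 24, 2030

Polls close: Feb 19, 2030.
Unofficial results are posted: Feb 19, 2030 + 19 days = Mar 10, 2030.
The canvass is completed: Mar 10, 2030 + 6 days = Mar 16, 2030.
The results are certified: Mar 16, 2030 + 8 days = Mar 24, 2030.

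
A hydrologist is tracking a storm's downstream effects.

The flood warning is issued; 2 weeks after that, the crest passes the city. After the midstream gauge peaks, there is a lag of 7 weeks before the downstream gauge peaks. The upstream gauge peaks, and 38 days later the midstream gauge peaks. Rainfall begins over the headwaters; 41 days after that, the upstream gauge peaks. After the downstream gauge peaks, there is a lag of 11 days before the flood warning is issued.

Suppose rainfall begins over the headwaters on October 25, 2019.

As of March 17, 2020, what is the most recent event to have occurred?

The flood warning is issued

Rainfall begins over the headwaters: Oct 25, 2019.
The upstream gauge peaks: Oct 25, 2019 + 41 days = Dec 5, 2019.
The midstream gauge peaks: Dec 5, 2019 + 38 days = Jan 12, 2020.
The downstream gauge peaks: Jan 12, 2020 + 7 weeks = Mar 1, 2020.
The flood warning is issued: Mar 1, 2020 + 11 days = Mar 12, 2020.
The crest passes the city: Mar 12, 2020 + 2 weeks = Mar 26, 2020.
Mar 17, 2020 falls between when the flood warning is issued (Mar 12, 2020) and when the crest passes the city (Mar 26, 2020).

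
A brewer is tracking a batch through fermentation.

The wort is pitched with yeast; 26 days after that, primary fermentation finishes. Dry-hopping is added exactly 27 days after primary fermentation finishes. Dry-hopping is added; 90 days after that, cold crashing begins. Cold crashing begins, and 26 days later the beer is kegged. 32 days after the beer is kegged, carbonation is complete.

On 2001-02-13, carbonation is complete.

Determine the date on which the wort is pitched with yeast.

2000-07-27

Carbonation is complete: Feb 13, 2001.
The beer is kegged: Feb 13, 2001 − 32 days = Jan 12, 2001.
Cold crashing begins: Jan 12, 2001 − 26 days = Dec 17, 2000.
Dry-hopping is added: Dec 17, 2000 − 90 days = Sep 18, 2000.
Primary fermentation finishes: Sep 18, 2000 − 27 days = Aug 22, 2000.
The wort is pitched with yeast: Aug 22, 2000 − 26 days = Jul 27, 2000.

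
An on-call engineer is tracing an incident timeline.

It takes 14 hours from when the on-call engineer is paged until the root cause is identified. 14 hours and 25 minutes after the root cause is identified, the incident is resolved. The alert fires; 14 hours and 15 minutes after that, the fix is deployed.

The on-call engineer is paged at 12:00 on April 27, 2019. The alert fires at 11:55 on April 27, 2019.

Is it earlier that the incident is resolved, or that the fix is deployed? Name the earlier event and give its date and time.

The fix is deployed — 02:10 on April 28, 2019

The on-call engineer is paged: 12:00 Apr 27, 2019.
The root cause is identified: 12:00 Apr 27, 2019 + 14h = 02:00 Apr 28, 2019.
The incident is resolved: 02:00 Apr 28, 2019 + 14h25m = 16:25 Apr 28, 2019.
The alert fires: 11:55 Apr 27, 2019.
The fix is deployed: 11:55 Apr 27, 2019 + 14h15m = 02:10 Apr 28, 2019.
Comparing: the incident is resolved at 16:25 Apr 28, 2019 vs the fix is deployed at 02:10 Apr 28, 2019. Earlier: the fix is deployed.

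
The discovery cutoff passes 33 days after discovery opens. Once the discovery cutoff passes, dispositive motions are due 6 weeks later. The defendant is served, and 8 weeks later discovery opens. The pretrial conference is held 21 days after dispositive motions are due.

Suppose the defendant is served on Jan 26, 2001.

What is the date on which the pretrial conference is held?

The defendant is served: Jan 26, 2001.
Discovery opens: Jan 26, 2001 + 8 weeks = Mar 23, 2001.
The discovery cutoff passes: Mar 23, 2001 + 33 days = Apr 25, 2001.
Dispositive motions are due: Apr 25, 2001 + 6 weeks = Jun 6, 2001.
The pretrial conference is held: Jun 6, 2001 + 21 days = Jun 27, 2001.

Jun 27, 2001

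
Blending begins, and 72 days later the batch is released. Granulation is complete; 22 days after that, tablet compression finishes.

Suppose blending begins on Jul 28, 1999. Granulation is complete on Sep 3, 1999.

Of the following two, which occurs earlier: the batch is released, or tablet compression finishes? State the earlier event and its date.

Blending begins: Jul 28, 1999.
The batch is released: Jul 28, 1999 + 72 days = Oct 8, 1999.
Granulation is complete: Sep 3, 1999.
Tablet compression finishes: Sep 3, 1999 + 22 days = Sep 25, 1999.
Comparing: the batch is released on Oct 8, 1999 vs tablet compression finishes on Sep 25, 1999. Earlier: tablet compression finishes.

Tablet compression finishes — Sep 25, 1999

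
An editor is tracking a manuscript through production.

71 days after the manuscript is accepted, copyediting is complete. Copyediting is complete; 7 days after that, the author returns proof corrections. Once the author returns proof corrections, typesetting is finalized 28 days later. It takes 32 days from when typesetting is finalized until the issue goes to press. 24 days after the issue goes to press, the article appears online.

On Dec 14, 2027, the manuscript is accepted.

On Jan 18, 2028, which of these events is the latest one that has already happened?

The manuscript is accepted

The manuscript is accepted: Dec 14, 2027.
Copyediting is complete: Dec 14, 2027 + 71 days = Feb 23, 2028.
The author returns proof corrections: Feb 23, 2028 + 7 days = Mar 1, 2028.
Typesetting is finalized: Mar 1, 2028 + 28 days = Mar 29, 2028.
The issue goes to press: Mar 29, 2028 + 32 days = Apr 30, 2028.
The article appears online: Apr 30, 2028 + 24 days = May 24, 2028.
Jan 18, 2028 falls between when the manuscript is accepted (Dec 14, 2027) and when copyediting is complete (Feb 23, 2028).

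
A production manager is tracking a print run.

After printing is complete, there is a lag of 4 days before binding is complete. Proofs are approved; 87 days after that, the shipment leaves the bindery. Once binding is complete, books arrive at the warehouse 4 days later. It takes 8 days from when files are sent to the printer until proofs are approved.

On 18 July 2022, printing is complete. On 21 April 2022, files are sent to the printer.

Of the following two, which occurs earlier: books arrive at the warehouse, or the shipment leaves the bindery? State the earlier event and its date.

The shipment leaves the bindery — 25 July 2022

Printing is complete: Jul 18, 2022.
Binding is complete: Jul 18, 2022 + 4 days = Jul 22, 2022.
Books arrive at the warehouse: Jul 22, 2022 + 4 days = Jul 26, 2022.
Files are sent to the printer: Apr 21, 2022.
Proofs are approved: Apr 21, 2022 + 8 days = Apr 29, 2022.
The shipment leaves the bindery: Apr 29, 2022 + 87 days = Jul 25, 2022.
Comparing: books arrive at the warehouse on Jul 26, 2022 vs the shipment leaves the bindery on Jul 25, 2022. Earlier: the shipment leaves the bindery.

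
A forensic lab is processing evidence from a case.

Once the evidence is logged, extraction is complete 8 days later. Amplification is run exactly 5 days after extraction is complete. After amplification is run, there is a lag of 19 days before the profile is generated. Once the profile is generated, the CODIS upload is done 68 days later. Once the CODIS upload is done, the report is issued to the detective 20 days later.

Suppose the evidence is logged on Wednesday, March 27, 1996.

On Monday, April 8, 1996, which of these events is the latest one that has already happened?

Extraction is complete

The evidence is logged: Mar 27, 1996.
Extraction is complete: Mar 27, 1996 + 8 days = Apr 4, 1996.
Amplification is run: Apr 4, 1996 + 5 days = Apr 9, 1996.
The profile is generated: Apr 9, 1996 + 19 days = Apr 28, 1996.
The CODIS upload is done: Apr 28, 1996 + 68 days = Jul 5, 1996.
The report is issued to the detective: Jul 5, 1996 + 20 days = Jul 25, 1996.
Apr 8, 1996 falls between when extraction is complete (Apr 4, 1996) and when amplification is run (Apr 9, 1996).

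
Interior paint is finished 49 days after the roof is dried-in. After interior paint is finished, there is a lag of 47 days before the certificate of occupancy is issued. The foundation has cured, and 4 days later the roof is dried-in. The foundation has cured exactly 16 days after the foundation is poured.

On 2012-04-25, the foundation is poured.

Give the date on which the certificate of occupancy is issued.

The foundation is poured: Apr 25, 2012.
The foundation has cured: Apr 25, 2012 + 16 days = May 11, 2012.
The roof is dried-in: May 11, 2012 + 4 days = May 15, 2012.
Interior paint is finished: May 15, 2012 + 49 days = Jul 3, 2012.
The certificate of occupancy is issued: Jul 3, 2012 + 47 days = Aug 19, 2012.

2012-08-19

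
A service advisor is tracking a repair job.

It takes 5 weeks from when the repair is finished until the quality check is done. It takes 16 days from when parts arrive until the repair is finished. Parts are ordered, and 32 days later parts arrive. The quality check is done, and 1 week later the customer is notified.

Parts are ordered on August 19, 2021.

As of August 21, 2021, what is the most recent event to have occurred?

Parts are ordered: Aug 19, 2021.
Parts arrive: Aug 19, 2021 + 32 days = Sep 20, 2021.
The repair is finished: Sep 20, 2021 + 16 days = Oct 6, 2021.
The quality check is done: Oct 6, 2021 + 5 weeks = Nov 10, 2021.
The customer is notified: Nov 10, 2021 + 1 week = Nov 17, 2021.
Aug 21, 2021 falls between when parts are ordered (Aug 19, 2021) and when parts arrive (Sep 20, 2021).

Parts are ordered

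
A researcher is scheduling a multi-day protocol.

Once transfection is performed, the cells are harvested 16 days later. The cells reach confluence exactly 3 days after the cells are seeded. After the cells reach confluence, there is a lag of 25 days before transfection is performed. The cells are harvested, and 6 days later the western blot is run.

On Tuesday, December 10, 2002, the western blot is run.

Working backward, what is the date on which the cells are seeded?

The western blot is run: Dec 10, 2002.
The cells are harvested: Dec 10, 2002 − 6 days = Dec 4, 2002.
Transfection is performed: Dec 4, 2002 − 16 days = Nov 18, 2002.
The cells reach confluence: Nov 18, 2002 − 25 days = Oct 24, 2002.
The cells are seeded: Oct 24, 2002 − 3 days = Oct 21, 2002.

Monday, October 21, 2002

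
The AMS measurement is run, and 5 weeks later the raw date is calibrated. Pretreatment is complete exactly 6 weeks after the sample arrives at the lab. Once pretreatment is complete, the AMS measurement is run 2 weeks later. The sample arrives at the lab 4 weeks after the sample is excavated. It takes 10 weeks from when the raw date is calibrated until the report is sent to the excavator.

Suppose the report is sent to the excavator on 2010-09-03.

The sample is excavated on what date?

2010-02-26

The report is sent to the excavator: Sep 3, 2010.
The raw date is calibrated: Sep 3, 2010 − 10 weeks = Jun 25, 2010.
The AMS measurement is run: Jun 25, 2010 − 5 weeks = May 21, 2010.
Pretreatment is complete: May 21, 2010 − 2 weeks = May 7, 2010.
The sample arrives at the lab: May 7, 2010 − 6 weeks = Mar 26, 2010.
The sample is excavated: Mar 26, 2010 − 4 weeks = Feb 26, 2010.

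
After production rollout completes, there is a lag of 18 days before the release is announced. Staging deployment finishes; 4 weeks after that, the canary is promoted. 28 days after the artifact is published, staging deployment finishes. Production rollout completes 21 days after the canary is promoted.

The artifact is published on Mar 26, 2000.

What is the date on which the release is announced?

Jun 29, 2000

The artifact is published: Mar 26, 2000.
Staging deployment finishes: Mar 26, 2000 + 28 days = Apr 23, 2000.
The canary is promoted: Apr 23, 2000 + 4 weeks = May 21, 2000.
Production rollout completes: May 21, 2000 + 21 days = Jun 11, 2000.
The release is announced: Jun 11, 2000 + 18 days = Jun 29, 2000.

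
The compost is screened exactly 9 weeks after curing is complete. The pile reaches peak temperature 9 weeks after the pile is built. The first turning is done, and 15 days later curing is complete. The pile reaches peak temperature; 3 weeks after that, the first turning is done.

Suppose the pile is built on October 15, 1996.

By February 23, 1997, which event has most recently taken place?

Curing is complete

The pile is built: Oct 15, 1996.
The pile reaches peak temperature: Oct 15, 1996 + 9 weeks = Dec 17, 1996.
The first turning is done: Dec 17, 1996 + 3 weeks = Jan 7, 1997.
Curing is complete: Jan 7, 1997 + 15 days = Jan 22, 1997.
The compost is screened: Jan 22, 1997 + 9 weeks = Mar 26, 1997.
Feb 23, 1997 falls between when curing is complete (Jan 22, 1997) and when the compost is screened (Mar 26, 1997).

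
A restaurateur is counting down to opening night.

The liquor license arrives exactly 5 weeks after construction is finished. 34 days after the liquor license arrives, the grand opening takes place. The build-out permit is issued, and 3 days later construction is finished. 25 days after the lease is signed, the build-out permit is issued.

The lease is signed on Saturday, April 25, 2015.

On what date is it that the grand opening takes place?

The lease is signed: Apr 25, 2015.
The build-out permit is issued: Apr 25, 2015 + 25 days = May 20, 2015.
Construction is finished: May 20, 2015 + 3 days = May 23, 2015.
The liquor license arrives: May 23, 2015 + 5 weeks = Jun 27, 2015.
The grand opening takes place: Jun 27, 2015 + 34 days = Jul 31, 2015.

Friday, July 31, 2015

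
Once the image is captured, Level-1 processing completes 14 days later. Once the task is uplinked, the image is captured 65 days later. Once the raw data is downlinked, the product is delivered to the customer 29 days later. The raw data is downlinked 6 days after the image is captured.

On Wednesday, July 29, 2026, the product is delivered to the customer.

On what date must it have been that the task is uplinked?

The product is delivered to the customer: Jul 29, 2026.
The raw data is downlinked: Jul 29, 2026 − 29 days = Jun 30, 2026.
The image is captured: Jun 30, 2026 − 6 days = Jun 24, 2026.
The task is uplinked: Jun 24, 2026 − 65 days = Apr 20, 2026.

Monday, April 20, 2026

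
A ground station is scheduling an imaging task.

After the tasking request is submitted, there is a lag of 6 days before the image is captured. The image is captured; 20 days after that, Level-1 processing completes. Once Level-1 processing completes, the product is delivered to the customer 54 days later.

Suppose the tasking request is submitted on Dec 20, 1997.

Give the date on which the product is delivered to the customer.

Mar 10, 1998

The tasking request is submitted: Dec 20, 1997.
The image is captured: Dec 20, 1997 + 6 days = Dec 26, 1997.
Level-1 processing completes: Dec 26, 1997 + 20 days = Jan 15, 1998.
The product is delivered to the customer: Jan 15, 1998 + 54 days = Mar 10, 1998.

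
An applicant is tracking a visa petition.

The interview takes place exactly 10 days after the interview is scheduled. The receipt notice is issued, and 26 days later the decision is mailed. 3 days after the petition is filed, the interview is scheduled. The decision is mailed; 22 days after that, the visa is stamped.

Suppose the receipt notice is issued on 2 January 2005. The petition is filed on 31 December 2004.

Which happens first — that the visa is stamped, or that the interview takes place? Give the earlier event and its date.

The interview takes place — 13 January 2005

The receipt notice is issued: Jan 2, 2005.
The decision is mailed: Jan 2, 2005 + 26 days = Jan 28, 2005.
The visa is stamped: Jan 28, 2005 + 22 days = Feb 19, 2005.
The petition is filed: Dec 31, 2004.
The interview is scheduled: Dec 31, 2004 + 3 days = Jan 3, 2005.
The interview takes place: Jan 3, 2005 + 10 days = Jan 13, 2005.
Comparing: the visa is stamped on Feb 19, 2005 vs the interview takes place on Jan 13, 2005. Earlier: the interview takes place.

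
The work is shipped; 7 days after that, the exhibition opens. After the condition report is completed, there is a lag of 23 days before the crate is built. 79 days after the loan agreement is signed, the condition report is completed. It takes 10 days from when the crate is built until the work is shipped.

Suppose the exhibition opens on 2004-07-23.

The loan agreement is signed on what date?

The exhibition opens: Jul 23, 2004.
The work is shipped: Jul 23, 2004 − 7 days = Jul 16, 2004.
The crate is built: Jul 16, 2004 − 10 days = Jul 6, 2004.
The condition report is completed: Jul 6, 2004 − 23 days = Jun 13, 2004.
The loan agreement is signed: Jun 13, 2004 − 79 days = Mar 26, 2004.

2004-03-26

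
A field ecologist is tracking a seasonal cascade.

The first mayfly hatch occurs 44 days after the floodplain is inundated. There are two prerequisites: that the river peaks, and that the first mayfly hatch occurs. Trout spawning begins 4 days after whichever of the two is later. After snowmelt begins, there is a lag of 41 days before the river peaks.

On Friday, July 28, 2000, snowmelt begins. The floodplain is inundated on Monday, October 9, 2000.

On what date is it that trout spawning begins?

Sunday, November 26, 2000

Snowmelt begins: Jul 28, 2000.
The river peaks: Jul 28, 2000 + 41 days = Sep 7, 2000.
The floodplain is inundated: Oct 9, 2000.
The first mayfly hatch occurs: Oct 9, 2000 + 44 days = Nov 22, 2000.
Both prerequisites met — the river peaks (Sep 7, 2000), the first mayfly hatch occurs (Nov 22, 2000); the later is Nov 22, 2000.
Trout spawning begins: Nov 22, 2000 + 4 days = Nov 26, 2000.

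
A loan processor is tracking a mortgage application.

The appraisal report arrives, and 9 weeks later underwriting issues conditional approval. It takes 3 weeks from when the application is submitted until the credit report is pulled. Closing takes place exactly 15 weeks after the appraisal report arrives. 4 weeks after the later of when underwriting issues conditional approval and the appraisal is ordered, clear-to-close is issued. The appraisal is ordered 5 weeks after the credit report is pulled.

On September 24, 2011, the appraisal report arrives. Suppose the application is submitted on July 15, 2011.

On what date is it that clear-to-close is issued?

The appraisal report arrives: Sep 24, 2011.
Underwriting issues conditional approval: Sep 24, 2011 + 9 weeks = Nov 26, 2011.
The application is submitted: Jul 15, 2011.
The credit report is pulled: Jul 15, 2011 + 3 weeks = Aug 5, 2011.
The appraisal is ordered: Aug 5, 2011 + 5 weeks = Sep 9, 2011.
Both prerequisites met — underwriting issues conditional approval (Nov 26, 2011), the appraisal is ordered (Sep 9, 2011); the later is Nov 26, 2011.
Clear-to-close is issued: Nov 26, 2011 + 4 weeks = Dec 24, 2011.

December 24, 2011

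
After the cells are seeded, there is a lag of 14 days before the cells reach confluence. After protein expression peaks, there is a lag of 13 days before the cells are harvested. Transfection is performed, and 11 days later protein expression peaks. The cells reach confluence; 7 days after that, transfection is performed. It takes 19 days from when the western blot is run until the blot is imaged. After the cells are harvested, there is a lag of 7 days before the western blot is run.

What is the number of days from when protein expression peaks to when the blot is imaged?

39 days

Causal path: protein expression peaks → the cells are harvested → the western blot is run → the blot is imaged.
Total delay along the path: 13 + 7 + 19 = 39 days.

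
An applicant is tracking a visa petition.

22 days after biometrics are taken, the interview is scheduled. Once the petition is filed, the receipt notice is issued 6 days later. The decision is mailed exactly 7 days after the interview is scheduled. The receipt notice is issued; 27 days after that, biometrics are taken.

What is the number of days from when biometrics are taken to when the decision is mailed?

29 days

Causal path: biometrics are taken → the interview is scheduled → the decision is mailed.
Total delay along the path: 22 + 7 = 29 days.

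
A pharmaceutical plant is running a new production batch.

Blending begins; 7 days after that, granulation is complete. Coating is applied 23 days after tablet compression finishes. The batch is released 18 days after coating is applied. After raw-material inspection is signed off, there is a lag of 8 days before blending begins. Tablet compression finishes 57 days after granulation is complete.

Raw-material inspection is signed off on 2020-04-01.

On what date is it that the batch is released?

Raw-material inspection is signed off: Apr 1, 2020.
Blending begins: Apr 1, 2020 + 8 days = Apr 9, 2020.
Granulation is complete: Apr 9, 2020 + 7 days = Apr 16, 2020.
Tablet compression finishes: Apr 16, 2020 + 57 days = Jun 12, 2020.
Coating is applied: Jun 12, 2020 + 23 days = Jul 5, 2020.
The batch is released: Jul 5, 2020 + 18 days = Jul 23, 2020.

2020-07-23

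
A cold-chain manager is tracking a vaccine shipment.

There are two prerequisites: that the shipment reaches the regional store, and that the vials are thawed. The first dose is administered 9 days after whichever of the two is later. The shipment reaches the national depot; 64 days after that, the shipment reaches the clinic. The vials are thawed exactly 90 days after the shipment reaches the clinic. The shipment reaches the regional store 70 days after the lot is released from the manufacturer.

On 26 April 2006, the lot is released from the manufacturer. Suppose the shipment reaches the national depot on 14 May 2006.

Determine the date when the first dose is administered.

The lot is released from the manufacturer: Apr 26, 2006.
The shipment reaches the regional store: Apr 26, 2006 + 70 days = Jul 5, 2006.
The shipment reaches the national depot: May 14, 2006.
The shipment reaches the clinic: May 14, 2006 + 64 days = Jul 17, 2006.
The vials are thawed: Jul 17, 2006 + 90 days = Oct 15, 2006.
Both prerequisites met — the shipment reaches the regional store (Jul 5, 2006), the vials are thawed (Oct 15, 2006); the later is Oct 15, 2006.
The first dose is administered: Oct 15, 2006 + 9 days = Oct 24, 2006.

24 October 2006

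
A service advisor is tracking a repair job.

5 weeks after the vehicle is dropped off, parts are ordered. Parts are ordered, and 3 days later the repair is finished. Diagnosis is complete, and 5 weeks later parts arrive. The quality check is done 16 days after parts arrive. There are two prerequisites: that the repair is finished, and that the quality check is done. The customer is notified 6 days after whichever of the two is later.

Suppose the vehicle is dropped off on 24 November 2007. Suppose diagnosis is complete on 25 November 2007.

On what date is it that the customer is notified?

The vehicle is dropped off: Nov 24, 2007.
Parts are ordered: Nov 24, 2007 + 5 weeks = Dec 29, 2007.
The repair is finished: Dec 29, 2007 + 3 days = Jan 1, 2008.
Diagnosis is complete: Nov 25, 2007.
Parts arrive: Nov 25, 2007 + 5 weeks = Dec 30, 2007.
The quality check is done: Dec 30, 2007 + 16 days = Jan 15, 2008.
Both prerequisites met — the repair is finished (Jan 1, 2008), the quality check is done (Jan 15, 2008); the later is Jan 15, 2008.
The customer is notified: Jan 15, 2008 + 6 days = Jan 21, 2008.

21 January 2008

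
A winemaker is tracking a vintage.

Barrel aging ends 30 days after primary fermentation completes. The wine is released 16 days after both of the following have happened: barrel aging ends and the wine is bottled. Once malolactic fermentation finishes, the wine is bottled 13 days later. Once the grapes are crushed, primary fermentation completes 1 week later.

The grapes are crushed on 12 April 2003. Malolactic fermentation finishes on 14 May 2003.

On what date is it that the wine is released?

12 June 2003

The grapes are crushed: Apr 12, 2003.
Primary fermentation completes: Apr 12, 2003 + 1 week = Apr 19, 2003.
Barrel aging ends: Apr 19, 2003 + 30 days = May 19, 2003.
Malolactic fermentation finishes: May 14, 2003.
The wine is bottled: May 14, 2003 + 13 days = May 27, 2003.
Both prerequisites met — barrel aging ends (May 19, 2003), the wine is bottled (May 27, 2003); the later is May 27, 2003.
The wine is released: May 27, 2003 + 16 days = Jun 12, 2003.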